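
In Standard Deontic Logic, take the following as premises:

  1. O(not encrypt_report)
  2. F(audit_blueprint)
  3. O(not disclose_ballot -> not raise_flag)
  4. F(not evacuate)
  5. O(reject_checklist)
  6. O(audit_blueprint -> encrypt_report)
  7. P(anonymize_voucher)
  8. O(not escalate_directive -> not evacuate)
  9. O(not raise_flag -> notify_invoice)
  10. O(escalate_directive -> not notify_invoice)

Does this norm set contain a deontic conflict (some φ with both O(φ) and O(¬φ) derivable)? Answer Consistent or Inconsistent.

Premise 6 is O(audit_blueprint -> encrypt_report), but O(audit_blueprint) is not derivable from the premises, so it does not yield O(encrypt_report).
So O(encrypt_report) is not derivable, and the apparent clash with O(not encrypt_report) does not arise.
A world satisfying every obligation exists (e.g. anonymize_voucher=false, audit_blueprint=false, disclose_ballot=true, encrypt_report=false, escalate_directive=true, evacuate=true, notify_invoice=false, raise_flag=true, reject_checklist=true); no atom is both obligatory and forbidden, so the set is consistent.

Consistent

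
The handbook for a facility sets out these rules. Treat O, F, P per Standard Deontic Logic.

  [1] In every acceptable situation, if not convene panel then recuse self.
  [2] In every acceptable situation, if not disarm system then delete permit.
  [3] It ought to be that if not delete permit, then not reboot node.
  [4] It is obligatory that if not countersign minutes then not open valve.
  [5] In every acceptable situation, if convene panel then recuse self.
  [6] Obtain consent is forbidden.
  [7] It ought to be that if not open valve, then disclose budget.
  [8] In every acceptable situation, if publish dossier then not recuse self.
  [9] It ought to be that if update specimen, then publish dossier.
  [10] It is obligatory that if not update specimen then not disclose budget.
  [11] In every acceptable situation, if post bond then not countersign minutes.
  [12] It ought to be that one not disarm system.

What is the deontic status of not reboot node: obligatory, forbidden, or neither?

Premise 3 is O(¬delete_permit → ¬reboot_node), but O(¬delete_permit) is not derivable from the premises, so it does not yield O(¬reboot_node).
No premise or chain of K-axiom applications forces O(¬reboot_node), and none forces O(reboot_node). So ¬reboot_node is neither obligatory nor forbidden under these norms.

Neither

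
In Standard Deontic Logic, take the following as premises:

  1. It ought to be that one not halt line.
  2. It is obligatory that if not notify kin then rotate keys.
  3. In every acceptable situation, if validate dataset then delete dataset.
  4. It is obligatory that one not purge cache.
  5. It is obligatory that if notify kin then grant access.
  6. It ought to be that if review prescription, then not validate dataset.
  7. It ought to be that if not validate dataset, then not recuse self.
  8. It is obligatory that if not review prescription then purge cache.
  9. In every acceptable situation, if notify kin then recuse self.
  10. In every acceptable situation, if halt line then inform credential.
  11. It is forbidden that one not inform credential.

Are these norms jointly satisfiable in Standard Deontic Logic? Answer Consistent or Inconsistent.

Consistent

Premise 10 is O(halt_line → inform_credential); even if O(inform_credential) held, inferring O(halt_line) would be affirming the consequent — invalid.
So O(halt_line) is not derivable, and the apparent clash with O(¬halt_line) does not arise.
A world satisfying every obligation exists (e.g. delete_dataset=false, grant_access=false, halt_line=false, inform_credential=true, notify_kin=false, purge_cache=false, recuse_self=false, review_prescription=true, rotate_keys=true, validate_dataset=false); no atom is both obligatory and forbidden, so the set is consistent.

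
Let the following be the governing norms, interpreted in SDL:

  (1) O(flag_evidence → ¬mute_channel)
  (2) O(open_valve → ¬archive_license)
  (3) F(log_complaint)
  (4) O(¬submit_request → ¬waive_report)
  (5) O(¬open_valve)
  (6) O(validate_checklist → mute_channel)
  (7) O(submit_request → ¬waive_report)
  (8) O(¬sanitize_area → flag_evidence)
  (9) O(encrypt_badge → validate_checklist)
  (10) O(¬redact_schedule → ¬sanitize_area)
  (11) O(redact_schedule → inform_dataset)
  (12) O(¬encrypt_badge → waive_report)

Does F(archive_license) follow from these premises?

No

Premise 2 is O(open_valve → ¬archive_license), but O(open_valve) is not derivable from the premises, so it does not yield O(¬archive_license).
No other premise forces O(¬archive_license). An ideal world satisfying every premise can still have archive_license true, so F(archive_license) is not derivable.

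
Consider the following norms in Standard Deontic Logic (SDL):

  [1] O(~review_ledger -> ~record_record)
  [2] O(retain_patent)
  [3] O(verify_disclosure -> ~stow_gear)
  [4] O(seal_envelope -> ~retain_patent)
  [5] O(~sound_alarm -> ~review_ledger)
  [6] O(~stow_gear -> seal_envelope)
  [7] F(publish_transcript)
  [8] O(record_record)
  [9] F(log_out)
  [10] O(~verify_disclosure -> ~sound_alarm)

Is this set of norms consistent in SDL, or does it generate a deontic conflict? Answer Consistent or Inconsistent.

From premise 2 we have O(retain_patent).
Premise 4, O(seal_envelope -> ~retain_patent), contraposes to O(retain_patent -> ~seal_envelope); with O(retain_patent) we get O(~seal_envelope).
Premise 6 is O(~stow_gear -> seal_envelope); contrapositively O(~seal_envelope -> stow_gear). Since O(~seal_envelope) holds, K gives O(stow_gear).
Premise 3, O(verify_disclosure -> ~stow_gear), contraposes to O(stow_gear -> ~verify_disclosure); with O(stow_gear) we get O(~verify_disclosure).
Premise 10 is O(~verify_disclosure -> ~sound_alarm); since O(~verify_disclosure), deontic closure gives O(~sound_alarm).
With premise 5, O(~sound_alarm -> ~review_ledger), the K-axiom yields O(~review_ledger).
Applying K to premise 1 (O(~review_ledger -> ~record_record)) and O(~review_ledger) yields O(~record_record).
However, premise 8 gives O(record_record).
We now have both O(~record_record) and O(record_record) — record_record is simultaneously obligatory and forbidden, violating the D-axiom.

Inconsistent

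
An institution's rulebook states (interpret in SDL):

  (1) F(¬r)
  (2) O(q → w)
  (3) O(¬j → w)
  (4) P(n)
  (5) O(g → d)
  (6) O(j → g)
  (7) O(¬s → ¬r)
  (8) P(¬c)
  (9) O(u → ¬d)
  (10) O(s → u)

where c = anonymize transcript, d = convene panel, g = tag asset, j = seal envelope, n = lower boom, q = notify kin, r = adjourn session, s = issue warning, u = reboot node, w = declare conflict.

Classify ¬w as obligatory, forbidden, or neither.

Premise 1, F(¬r), is equivalent to O(r).
The contrapositive of premise 7 (O(¬s → ¬r)) is O(r → s), and O(r) is already established, so O(s).
Applying K to premise 10 (O(s → u)) and O(s) yields O(u).
Applying K to premise 9 (O(u → ¬d)) and O(u) yields O(¬d).
Premise 5 is O(g → d); contrapositively O(¬d → ¬g). Since O(¬d) holds, K gives O(¬g).
The contrapositive of premise 6 (O(j → g)) is O(¬g → ¬j), and O(¬g) is already established, so O(¬j).
From O(¬j) and premise 3, O(¬j → w), we obtain O(w).
Premises 2, 4, 8 do not contribute to this derivation.
Thus O(w), which is F(¬w): ¬w is forbidden.

Forbidden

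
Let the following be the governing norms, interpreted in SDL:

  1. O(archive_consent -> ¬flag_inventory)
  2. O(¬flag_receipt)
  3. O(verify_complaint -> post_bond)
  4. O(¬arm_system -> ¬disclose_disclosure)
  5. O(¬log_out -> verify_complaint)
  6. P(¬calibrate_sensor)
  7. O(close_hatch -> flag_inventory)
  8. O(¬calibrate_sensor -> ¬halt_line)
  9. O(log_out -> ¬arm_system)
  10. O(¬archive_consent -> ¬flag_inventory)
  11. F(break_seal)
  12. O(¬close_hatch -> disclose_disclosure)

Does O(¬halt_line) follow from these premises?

No

Premise 8 is O(¬calibrate_sensor -> ¬halt_line), but O(¬calibrate_sensor) is not derivable from the premises (the permission P(¬calibrate_sensor) asserts only ¬O(calibrate_sensor), not O(¬calibrate_sensor)), so it does not yield O(¬halt_line).
No other premise forces O(¬halt_line). An ideal world satisfying every premise can still have ¬halt_line false, so O(¬halt_line) is not derivable.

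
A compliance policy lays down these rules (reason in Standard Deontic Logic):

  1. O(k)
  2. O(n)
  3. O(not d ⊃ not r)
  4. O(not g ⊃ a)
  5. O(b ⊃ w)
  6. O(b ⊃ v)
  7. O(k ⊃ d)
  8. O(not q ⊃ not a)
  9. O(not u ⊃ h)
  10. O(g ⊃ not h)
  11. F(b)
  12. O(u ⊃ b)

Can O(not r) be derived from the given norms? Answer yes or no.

Premise 3 is O(not d ⊃ not r), but O(not d) is not derivable from the premises, so it does not yield O(not r).
No other premise forces O(not r). An ideal world satisfying every premise can still have not r false, so O(not r) is not derivable.

No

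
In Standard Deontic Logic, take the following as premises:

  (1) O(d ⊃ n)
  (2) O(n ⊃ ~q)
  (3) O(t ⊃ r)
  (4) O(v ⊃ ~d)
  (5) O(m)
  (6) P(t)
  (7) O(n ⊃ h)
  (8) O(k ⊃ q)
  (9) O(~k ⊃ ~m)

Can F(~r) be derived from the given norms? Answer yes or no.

No

Premise 3 is O(t ⊃ r), but O(t) is not derivable from the premises (the permission P(t) asserts only ~O(~t), not O(t)), so it does not yield O(r).
No other premise forces O(r). An ideal world satisfying every premise can still have ~r true, so F(~r) is not derivable.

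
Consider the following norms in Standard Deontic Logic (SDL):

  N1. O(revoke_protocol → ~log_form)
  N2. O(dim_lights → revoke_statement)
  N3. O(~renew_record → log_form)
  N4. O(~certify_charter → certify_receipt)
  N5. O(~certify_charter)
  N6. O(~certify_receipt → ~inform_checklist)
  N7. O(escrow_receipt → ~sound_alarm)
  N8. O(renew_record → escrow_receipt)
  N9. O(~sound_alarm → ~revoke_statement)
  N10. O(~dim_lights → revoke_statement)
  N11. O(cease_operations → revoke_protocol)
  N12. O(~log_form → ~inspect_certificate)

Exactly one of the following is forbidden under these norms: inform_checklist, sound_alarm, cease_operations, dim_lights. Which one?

By case analysis on dim_lights: premise 2 gives O(dim_lights → revoke_statement) and premise 10 gives O(~dim_lights → revoke_statement), so O(revoke_statement) either way.
The contrapositive of premise 9 (O(~sound_alarm → ~revoke_statement)) is O(revoke_statement → sound_alarm), and O(revoke_statement) is already established, so O(sound_alarm).
Premise 7 is O(escrow_receipt → ~sound_alarm); contrapositively O(sound_alarm → ~escrow_receipt). Since O(sound_alarm) holds, K gives O(~escrow_receipt).
Premise 8 is O(renew_record → escrow_receipt); contrapositively O(~escrow_receipt → ~renew_record). Since O(~escrow_receipt) holds, K gives O(~renew_record).
Premise 3 is O(~renew_record → log_form); since O(~renew_record), deontic closure gives O(log_form).
The contrapositive of premise 1 (O(revoke_protocol → ~log_form)) is O(log_form → ~revoke_protocol), and O(log_form) is already established, so O(~revoke_protocol).
The contrapositive of premise 11 (O(cease_operations → revoke_protocol)) is O(~revoke_protocol → ~cease_operations), and O(~revoke_protocol) is already established, so O(~cease_operations).
So O(~cease_operations) holds, i.e. cease_operations is forbidden. None of the other listed options is forbidden under the premises.

cease_operations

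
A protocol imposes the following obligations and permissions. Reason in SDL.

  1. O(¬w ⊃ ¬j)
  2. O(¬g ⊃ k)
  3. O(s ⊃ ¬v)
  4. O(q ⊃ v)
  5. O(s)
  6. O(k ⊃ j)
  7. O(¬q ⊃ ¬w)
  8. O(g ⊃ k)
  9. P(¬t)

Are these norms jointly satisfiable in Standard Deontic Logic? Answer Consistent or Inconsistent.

Inconsistent

Premises 8 and 2 cover both cases: O(g ⊃ k) and O(¬g ⊃ k). Since g ∨ ¬g is a tautology, O(k) follows.
Premise 6 is O(k ⊃ j); since O(k), deontic closure gives O(j).
The contrapositive of premise 1 (O(¬w ⊃ ¬j)) is O(j ⊃ w), and O(j) is already established, so O(w).
Premise 7, O(¬q ⊃ ¬w), contraposes to O(w ⊃ q); with O(w) we get O(q).
Applying K to premise 4 (O(q ⊃ v)) and O(q) yields O(v).
The contrapositive of premise 3 (O(s ⊃ ¬v)) is O(v ⊃ ¬s), and O(v) is already established, so O(¬s).
But premise 5 directly asserts O(s).
We now have both O(¬s) and O(s) — s is simultaneously obligatory and forbidden, violating the D-axiom.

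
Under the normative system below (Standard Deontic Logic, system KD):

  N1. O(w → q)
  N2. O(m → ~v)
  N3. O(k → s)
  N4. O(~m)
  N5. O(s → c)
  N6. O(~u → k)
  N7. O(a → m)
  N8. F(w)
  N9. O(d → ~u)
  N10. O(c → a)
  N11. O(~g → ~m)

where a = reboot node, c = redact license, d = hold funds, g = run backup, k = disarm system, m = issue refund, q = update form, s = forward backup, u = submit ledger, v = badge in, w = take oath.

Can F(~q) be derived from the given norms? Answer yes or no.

No

Premise 1 is O(w → q), but O(w) is not derivable from the premises, so it does not yield O(q).
No other premise forces O(q). An ideal world satisfying every premise can still have ~q true, so F(~q) is not derivable.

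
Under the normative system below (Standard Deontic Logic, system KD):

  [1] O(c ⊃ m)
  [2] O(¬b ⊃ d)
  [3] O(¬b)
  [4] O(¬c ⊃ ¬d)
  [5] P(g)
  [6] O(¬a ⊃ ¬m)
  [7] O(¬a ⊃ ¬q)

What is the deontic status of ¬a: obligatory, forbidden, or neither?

Forbidden

Premise 3 states O(¬b) outright.
Premise 2 is O(¬b ⊃ d); since O(¬b), deontic closure gives O(d).
Premise 4, O(¬c ⊃ ¬d), contraposes to O(d ⊃ c); with O(d) we get O(c).
With premise 1, O(c ⊃ m), the K-axiom yields O(m).
The contrapositive of premise 6 (O(¬a ⊃ ¬m)) is O(m ⊃ a), and O(m) is already established, so O(a).
Premises 5, 7 do not contribute to this derivation.
Thus O(a), which is F(¬a): ¬a is forbidden.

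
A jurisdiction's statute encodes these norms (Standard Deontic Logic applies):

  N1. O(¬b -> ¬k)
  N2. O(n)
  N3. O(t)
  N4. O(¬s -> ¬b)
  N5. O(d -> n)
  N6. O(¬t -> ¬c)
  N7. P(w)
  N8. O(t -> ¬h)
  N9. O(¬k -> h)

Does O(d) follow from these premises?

No

Premise 5 is O(d -> n); even if O(n) held, inferring O(d) would be affirming the consequent — invalid.
No other premise forces O(d). An ideal world satisfying every premise can still have d false, so O(d) is not derivable.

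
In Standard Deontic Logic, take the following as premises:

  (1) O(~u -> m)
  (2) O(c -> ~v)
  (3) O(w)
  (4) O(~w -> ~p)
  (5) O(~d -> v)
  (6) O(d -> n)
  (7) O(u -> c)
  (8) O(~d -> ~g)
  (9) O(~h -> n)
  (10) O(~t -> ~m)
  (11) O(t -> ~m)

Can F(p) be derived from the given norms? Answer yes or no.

No

Premise 4 is O(~w -> ~p), but O(~w) is not derivable from the premises, so it does not yield O(~p).
No other premise forces O(~p). An ideal world satisfying every premise can still have p true, so F(p) is not derivable.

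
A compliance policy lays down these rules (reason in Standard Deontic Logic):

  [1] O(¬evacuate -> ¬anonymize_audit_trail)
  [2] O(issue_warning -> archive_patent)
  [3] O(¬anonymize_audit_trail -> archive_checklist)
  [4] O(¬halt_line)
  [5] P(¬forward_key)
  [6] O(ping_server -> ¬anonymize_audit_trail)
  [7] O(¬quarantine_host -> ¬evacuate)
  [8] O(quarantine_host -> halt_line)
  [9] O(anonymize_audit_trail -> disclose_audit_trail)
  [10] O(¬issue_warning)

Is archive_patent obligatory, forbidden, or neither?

Premise 2 is O(issue_warning -> archive_patent), but O(issue_warning) is not derivable from the premises, so it does not yield O(archive_patent).
No premise or chain of K-axiom applications forces O(archive_patent), and none forces O(¬archive_patent). So archive_patent is neither obligatory nor forbidden under these norms.

Neither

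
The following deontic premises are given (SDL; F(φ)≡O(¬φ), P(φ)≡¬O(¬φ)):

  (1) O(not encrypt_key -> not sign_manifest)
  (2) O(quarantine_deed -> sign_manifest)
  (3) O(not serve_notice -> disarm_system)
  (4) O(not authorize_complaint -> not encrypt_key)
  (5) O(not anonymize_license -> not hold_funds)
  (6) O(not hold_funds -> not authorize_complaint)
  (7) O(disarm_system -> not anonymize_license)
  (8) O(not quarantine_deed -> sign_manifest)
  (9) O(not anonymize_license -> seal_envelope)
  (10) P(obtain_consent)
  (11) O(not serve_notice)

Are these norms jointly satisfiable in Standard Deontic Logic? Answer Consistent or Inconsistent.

Inconsistent

By case analysis on not quarantine_deed: premise 8 gives O(not quarantine_deed -> sign_manifest) and premise 2 gives O(quarantine_deed -> sign_manifest), so O(sign_manifest) either way.
Premise 1, O(not encrypt_key -> not sign_manifest), contraposes to O(sign_manifest -> encrypt_key); with O(sign_manifest) we get O(encrypt_key).
Premise 4, O(not authorize_complaint -> not encrypt_key), contraposes to O(encrypt_key -> authorize_complaint); with O(encrypt_key) we get O(authorize_complaint).
Premise 6 is O(not hold_funds -> not authorize_complaint); contrapositively O(authorize_complaint -> hold_funds). Since O(authorize_complaint) holds, K gives O(hold_funds).
Premise 5 is O(not anonymize_license -> not hold_funds); contrapositively O(hold_funds -> anonymize_license). Since O(hold_funds) holds, K gives O(anonymize_license).
Premise 7, O(disarm_system -> not anonymize_license), contraposes to O(anonymize_license -> not disarm_system); with O(anonymize_license) we get O(not disarm_system).
Premise 3 is O(not serve_notice -> disarm_system); contrapositively O(not disarm_system -> serve_notice). Since O(not disarm_system) holds, K gives O(serve_notice).
However, premise 11 gives O(not serve_notice).
We now have both O(serve_notice) and O(not serve_notice) — serve_notice is simultaneously obligatory and forbidden, violating the D-axiom.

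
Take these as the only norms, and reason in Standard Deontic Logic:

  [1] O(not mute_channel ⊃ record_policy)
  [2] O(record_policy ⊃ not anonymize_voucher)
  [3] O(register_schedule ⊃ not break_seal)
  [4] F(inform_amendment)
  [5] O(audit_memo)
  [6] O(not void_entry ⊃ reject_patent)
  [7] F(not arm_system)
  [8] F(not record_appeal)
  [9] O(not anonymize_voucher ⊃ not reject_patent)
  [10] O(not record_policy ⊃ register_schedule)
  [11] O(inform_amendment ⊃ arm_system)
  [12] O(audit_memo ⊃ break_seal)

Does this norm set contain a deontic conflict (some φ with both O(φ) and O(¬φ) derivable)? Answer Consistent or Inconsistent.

Consistent

Premise 11 is O(inform_amendment ⊃ arm_system); even if O(arm_system) held, inferring O(inform_amendment) would be affirming the consequent — invalid.
So O(inform_amendment) is not derivable, and the apparent clash with O(not inform_amendment) does not arise.
A world satisfying every obligation exists (e.g. anonymize_voucher=false, arm_system=true, audit_memo=true, break_seal=true, inform_amendment=false, mute_channel=false, record_appeal=true, record_policy=true, register_schedule=false, reject_patent=false, void_entry=true); no atom is both obligatory and forbidden, so the set is consistent.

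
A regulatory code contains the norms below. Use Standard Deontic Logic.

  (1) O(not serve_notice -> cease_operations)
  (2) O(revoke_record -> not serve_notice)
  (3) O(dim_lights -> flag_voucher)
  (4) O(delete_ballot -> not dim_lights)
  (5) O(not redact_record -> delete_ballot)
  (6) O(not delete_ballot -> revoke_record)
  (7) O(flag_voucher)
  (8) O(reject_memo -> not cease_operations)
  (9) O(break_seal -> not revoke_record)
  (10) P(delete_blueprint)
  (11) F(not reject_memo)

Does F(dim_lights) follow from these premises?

Premise 11 is F(not reject_memo), i.e. O(reject_memo).
From O(reject_memo) and premise 8, O(reject_memo -> not cease_operations), we obtain O(not cease_operations).
Premise 1, O(not serve_notice -> cease_operations), contraposes to O(not cease_operations -> serve_notice); with O(not cease_operations) we get O(serve_notice).
Premise 2 is O(revoke_record -> not serve_notice); contrapositively O(serve_notice -> not revoke_record). Since O(serve_notice) holds, K gives O(not revoke_record).
Premise 6, O(not delete_ballot -> revoke_record), contraposes to O(not revoke_record -> delete_ballot); with O(not revoke_record) we get O(delete_ballot).
With premise 4, O(delete_ballot -> not dim_lights), the K-axiom yields O(not dim_lights).
Premises 3, 5, 7, 9, 10 do not contribute to this derivation.
So O(not dim_lights) holds, i.e. F(dim_lights). The claim follows.

Yes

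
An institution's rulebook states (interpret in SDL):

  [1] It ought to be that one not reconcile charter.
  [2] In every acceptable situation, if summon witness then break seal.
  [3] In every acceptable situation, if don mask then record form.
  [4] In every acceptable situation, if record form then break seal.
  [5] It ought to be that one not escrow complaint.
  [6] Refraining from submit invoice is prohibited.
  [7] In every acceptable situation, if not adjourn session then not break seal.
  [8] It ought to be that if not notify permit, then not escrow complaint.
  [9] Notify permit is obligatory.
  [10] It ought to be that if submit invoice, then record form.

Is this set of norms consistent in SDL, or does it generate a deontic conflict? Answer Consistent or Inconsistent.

Consistent

Premise 8 is O(¬notify_permit → ¬escrow_complaint); even if O(¬escrow_complaint) held, inferring O(¬notify_permit) would be affirming the consequent — invalid.
So O(¬notify_permit) is not derivable, and the apparent clash with O(notify_permit) does not arise.
A world satisfying every obligation exists (e.g. adjourn_session=true, break_seal=true, don_mask=false, escrow_complaint=false, notify_permit=true, reconcile_charter=false, record_form=true, submit_invoice=true, summon_witness=false); no atom is both obligatory and forbidden, so the set is consistent.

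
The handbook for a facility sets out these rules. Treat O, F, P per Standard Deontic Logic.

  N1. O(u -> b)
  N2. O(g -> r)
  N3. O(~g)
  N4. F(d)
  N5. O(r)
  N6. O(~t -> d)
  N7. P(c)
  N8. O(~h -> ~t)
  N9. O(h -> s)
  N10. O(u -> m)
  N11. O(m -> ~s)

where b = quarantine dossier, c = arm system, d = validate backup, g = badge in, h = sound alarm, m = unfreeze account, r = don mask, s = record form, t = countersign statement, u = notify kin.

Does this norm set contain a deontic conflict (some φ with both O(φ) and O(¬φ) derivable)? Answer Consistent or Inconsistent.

Premise 2 is O(g -> r); even if O(r) held, inferring O(g) would be affirming the consequent — invalid.
So O(g) is not derivable, and the apparent clash with O(~g) does not arise.
A world satisfying every obligation exists (e.g. b=false, c=false, d=false, g=false, h=true, m=false, r=true, s=true, t=true, u=false); no atom is both obligatory and forbidden, so the set is consistent.

Consistent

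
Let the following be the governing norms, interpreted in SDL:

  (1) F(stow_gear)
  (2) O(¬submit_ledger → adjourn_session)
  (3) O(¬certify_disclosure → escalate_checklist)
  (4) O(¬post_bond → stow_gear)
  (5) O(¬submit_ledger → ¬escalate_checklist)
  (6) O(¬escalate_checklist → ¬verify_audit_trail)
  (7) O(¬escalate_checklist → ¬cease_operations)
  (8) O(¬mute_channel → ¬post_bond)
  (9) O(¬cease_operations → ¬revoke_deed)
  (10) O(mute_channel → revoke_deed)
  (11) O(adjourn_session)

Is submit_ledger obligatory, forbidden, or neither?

Obligatory

Premise 1 is F(stow_gear), i.e. O(¬stow_gear).
The contrapositive of premise 4 (O(¬post_bond → stow_gear)) is O(¬stow_gear → post_bond), and O(¬stow_gear) is already established, so O(post_bond).
The contrapositive of premise 8 (O(¬mute_channel → ¬post_bond)) is O(post_bond → mute_channel), and O(post_bond) is already established, so O(mute_channel).
Premise 10 is O(mute_channel → revoke_deed); since O(mute_channel), deontic closure gives O(revoke_deed).
Premise 9 is O(¬cease_operations → ¬revoke_deed); contrapositively O(revoke_deed → cease_operations). Since O(revoke_deed) holds, K gives O(cease_operations).
The contrapositive of premise 7 (O(¬escalate_checklist → ¬cease_operations)) is O(cease_operations → escalate_checklist), and O(cease_operations) is already established, so O(escalate_checklist).
The contrapositive of premise 5 (O(¬submit_ledger → ¬escalate_checklist)) is O(escalate_checklist → submit_ledger), and O(escalate_checklist) is already established, so O(submit_ledger).
Premises 2, 3, 6, 11 do not contribute to this derivation.
Hence submit_ledger is obligatory.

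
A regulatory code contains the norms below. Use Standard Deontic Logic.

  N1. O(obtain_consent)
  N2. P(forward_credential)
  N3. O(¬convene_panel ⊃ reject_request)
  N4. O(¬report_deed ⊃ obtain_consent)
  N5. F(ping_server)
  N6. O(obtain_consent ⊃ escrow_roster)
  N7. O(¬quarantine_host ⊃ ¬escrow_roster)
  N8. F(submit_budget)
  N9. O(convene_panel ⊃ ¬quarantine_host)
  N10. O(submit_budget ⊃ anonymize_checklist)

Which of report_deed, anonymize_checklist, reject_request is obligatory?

Premise 1 states O(obtain_consent) outright.
With premise 6, O(obtain_consent ⊃ escrow_roster), the K-axiom yields O(escrow_roster).
The contrapositive of premise 7 (O(¬quarantine_host ⊃ ¬escrow_roster)) is O(escrow_roster ⊃ quarantine_host), and O(escrow_roster) is already established, so O(quarantine_host).
The contrapositive of premise 9 (O(convene_panel ⊃ ¬quarantine_host)) is O(quarantine_host ⊃ ¬convene_panel), and O(quarantine_host) is already established, so O(¬convene_panel).
From O(¬convene_panel) and premise 3, O(¬convene_panel ⊃ reject_request), we obtain O(reject_request).
So O(reject_request) holds — reject_request is obligatory. None of the other listed options is made obligatory by any chain of premises.

reject_request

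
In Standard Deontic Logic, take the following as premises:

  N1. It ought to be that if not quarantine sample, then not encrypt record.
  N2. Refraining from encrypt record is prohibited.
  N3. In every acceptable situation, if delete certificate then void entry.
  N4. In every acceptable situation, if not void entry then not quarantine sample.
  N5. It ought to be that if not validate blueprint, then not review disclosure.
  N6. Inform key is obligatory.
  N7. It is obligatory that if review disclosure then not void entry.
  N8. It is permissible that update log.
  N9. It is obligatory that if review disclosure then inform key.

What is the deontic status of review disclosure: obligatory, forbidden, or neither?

F(¬encrypt_record) at premise 2 means O(encrypt_record).
Premise 1, O(¬quarantine_sample → ¬encrypt_record), contraposes to O(encrypt_record → quarantine_sample); with O(encrypt_record) we get O(quarantine_sample).
Premise 4 is O(¬void_entry → ¬quarantine_sample); contrapositively O(quarantine_sample → void_entry). Since O(quarantine_sample) holds, K gives O(void_entry).
Premise 7, O(review_disclosure → ¬void_entry), contraposes to O(void_entry → ¬review_disclosure); with O(void_entry) we get O(¬review_disclosure).
Premises 3, 5, 6, 8, 9 do not contribute to this derivation.
Thus O(¬review_disclosure), which is F(review_disclosure): review_disclosure is forbidden.

Forbidden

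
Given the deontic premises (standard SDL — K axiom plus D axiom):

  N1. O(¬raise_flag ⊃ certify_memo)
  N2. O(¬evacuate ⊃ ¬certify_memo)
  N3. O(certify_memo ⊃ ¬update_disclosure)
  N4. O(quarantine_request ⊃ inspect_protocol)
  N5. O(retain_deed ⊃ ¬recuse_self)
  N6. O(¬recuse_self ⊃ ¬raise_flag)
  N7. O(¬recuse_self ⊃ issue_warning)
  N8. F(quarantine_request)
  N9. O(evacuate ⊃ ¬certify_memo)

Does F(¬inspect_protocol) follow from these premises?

Premise 4 is O(quarantine_request ⊃ inspect_protocol), but O(quarantine_request) is not derivable from the premises, so it does not yield O(inspect_protocol).
No other premise forces O(inspect_protocol). An ideal world satisfying every premise can still have ¬inspect_protocol true, so F(¬inspect_protocol) is not derivable.

No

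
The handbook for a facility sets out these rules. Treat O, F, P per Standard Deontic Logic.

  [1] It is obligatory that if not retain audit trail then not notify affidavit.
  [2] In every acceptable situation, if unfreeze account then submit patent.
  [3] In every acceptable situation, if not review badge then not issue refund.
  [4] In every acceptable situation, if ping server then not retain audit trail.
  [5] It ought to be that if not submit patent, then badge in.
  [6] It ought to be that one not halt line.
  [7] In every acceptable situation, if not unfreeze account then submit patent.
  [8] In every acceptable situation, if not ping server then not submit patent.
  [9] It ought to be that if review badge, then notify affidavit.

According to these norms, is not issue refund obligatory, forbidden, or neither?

Obligatory

By case analysis on unfreeze_account: premise 2 gives O(unfreeze_account → submit_patent) and premise 7 gives O(¬unfreeze_account → submit_patent), so O(submit_patent) either way.
The contrapositive of premise 8 (O(¬ping_server → ¬submit_patent)) is O(submit_patent → ping_server), and O(submit_patent) is already established, so O(ping_server).
From O(ping_server) and premise 4, O(ping_server → ¬retain_audit_trail), we obtain O(¬retain_audit_trail).
Applying K to premise 1 (O(¬retain_audit_trail → ¬notify_affidavit)) and O(¬retain_audit_trail) yields O(¬notify_affidavit).
Premise 9, O(review_badge → notify_affidavit), contraposes to O(¬notify_affidavit → ¬review_badge); with O(¬notify_affidavit) we get O(¬review_badge).
Applying K to premise 3 (O(¬review_badge → ¬issue_refund)) and O(¬review_badge) yields O(¬issue_refund).
Premises 5, 6 do not contribute to this derivation.
Hence ¬issue_refund is obligatory.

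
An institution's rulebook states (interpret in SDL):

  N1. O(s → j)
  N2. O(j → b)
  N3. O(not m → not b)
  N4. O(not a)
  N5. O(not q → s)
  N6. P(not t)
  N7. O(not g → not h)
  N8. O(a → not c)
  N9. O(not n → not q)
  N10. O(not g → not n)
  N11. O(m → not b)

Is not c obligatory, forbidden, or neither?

Neither

Premise 8 is O(a → not c), but O(a) is not derivable from the premises, so it does not yield O(not c).
No premise or chain of K-axiom applications forces O(not c), and none forces O(c). So not c is neither obligatory nor forbidden under these norms.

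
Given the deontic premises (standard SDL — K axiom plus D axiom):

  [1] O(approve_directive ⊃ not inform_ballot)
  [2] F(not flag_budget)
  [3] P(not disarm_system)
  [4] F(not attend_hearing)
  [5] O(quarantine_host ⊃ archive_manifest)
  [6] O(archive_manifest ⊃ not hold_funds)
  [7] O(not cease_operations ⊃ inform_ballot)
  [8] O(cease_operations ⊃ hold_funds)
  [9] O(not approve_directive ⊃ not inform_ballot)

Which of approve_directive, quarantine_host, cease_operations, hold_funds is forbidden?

Premises 1 and 9 cover both cases: O(approve_directive ⊃ not inform_ballot) and O(not approve_directive ⊃ not inform_ballot). Since approve_directive ∨ not approve_directive is a tautology, O(not inform_ballot) follows.
Premise 7, O(not cease_operations ⊃ inform_ballot), contraposes to O(not inform_ballot ⊃ cease_operations); with O(not inform_ballot) we get O(cease_operations).
From O(cease_operations) and premise 8, O(cease_operations ⊃ hold_funds), we obtain O(hold_funds).
Premise 6 is O(archive_manifest ⊃ not hold_funds); contrapositively O(hold_funds ⊃ not archive_manifest). Since O(hold_funds) holds, K gives O(not archive_manifest).
The contrapositive of premise 5 (O(quarantine_host ⊃ archive_manifest)) is O(not archive_manifest ⊃ not quarantine_host), and O(not archive_manifest) is already established, so O(not quarantine_host).
So O(not quarantine_host) holds, i.e. quarantine_host is forbidden. None of the other listed options is forbidden under the premises.

quarantine_host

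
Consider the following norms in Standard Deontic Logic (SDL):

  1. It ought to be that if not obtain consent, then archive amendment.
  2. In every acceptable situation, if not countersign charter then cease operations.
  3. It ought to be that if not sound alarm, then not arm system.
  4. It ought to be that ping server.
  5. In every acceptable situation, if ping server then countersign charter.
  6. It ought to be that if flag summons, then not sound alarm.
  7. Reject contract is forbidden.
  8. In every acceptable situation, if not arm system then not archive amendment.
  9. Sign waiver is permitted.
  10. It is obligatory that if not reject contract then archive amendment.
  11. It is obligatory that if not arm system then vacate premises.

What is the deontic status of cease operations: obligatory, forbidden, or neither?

Neither

Premise 2 is O(¬countersign_charter → cease_operations), but O(¬countersign_charter) is not derivable from the premises, so it does not yield O(cease_operations).
No premise or chain of K-axiom applications forces O(cease_operations), and none forces O(¬cease_operations). So cease_operations is neither obligatory nor forbidden under these norms.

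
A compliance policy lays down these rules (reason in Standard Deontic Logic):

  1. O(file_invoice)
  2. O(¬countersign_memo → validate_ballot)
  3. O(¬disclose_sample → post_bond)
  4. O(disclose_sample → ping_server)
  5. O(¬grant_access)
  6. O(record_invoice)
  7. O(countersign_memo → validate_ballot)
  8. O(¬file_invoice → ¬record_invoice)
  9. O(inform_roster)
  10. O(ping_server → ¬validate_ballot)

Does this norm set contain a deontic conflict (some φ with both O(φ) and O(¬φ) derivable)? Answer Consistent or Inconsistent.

Premise 8 is O(¬file_invoice → ¬record_invoice), but O(¬file_invoice) is not derivable from the premises, so it does not yield O(¬record_invoice).
So O(¬record_invoice) is not derivable, and the apparent clash with O(record_invoice) does not arise.
A world satisfying every obligation exists (e.g. countersign_memo=false, disclose_sample=false, file_invoice=true, grant_access=false, inform_roster=true, ping_server=false, post_bond=true, record_invoice=true, validate_ballot=true); no atom is both obligatory and forbidden, so the set is consistent.

Consistent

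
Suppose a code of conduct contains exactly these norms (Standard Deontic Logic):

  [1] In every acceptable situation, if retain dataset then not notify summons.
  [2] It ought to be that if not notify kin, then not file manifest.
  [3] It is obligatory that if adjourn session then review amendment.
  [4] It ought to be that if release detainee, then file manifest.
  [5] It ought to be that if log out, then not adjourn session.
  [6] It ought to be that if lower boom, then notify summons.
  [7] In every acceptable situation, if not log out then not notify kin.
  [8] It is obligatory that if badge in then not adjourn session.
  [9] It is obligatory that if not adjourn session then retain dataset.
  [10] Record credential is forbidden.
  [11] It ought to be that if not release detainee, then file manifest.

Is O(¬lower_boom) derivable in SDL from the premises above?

Premises 11 and 4 cover both cases: O(¬release_detainee → file_manifest) and O(release_detainee → file_manifest). Since ¬release_detainee ∨ release_detainee is a tautology, O(file_manifest) follows.
The contrapositive of premise 2 (O(¬notify_kin → ¬file_manifest)) is O(file_manifest → notify_kin), and O(file_manifest) is already established, so O(notify_kin).
Premise 7 is O(¬log_out → ¬notify_kin); contrapositively O(notify_kin → log_out). Since O(notify_kin) holds, K gives O(log_out).
From O(log_out) and premise 5, O(log_out → ¬adjourn_session), we obtain O(¬adjourn_session).
With premise 9, O(¬adjourn_session → retain_dataset), the K-axiom yields O(retain_dataset).
From O(retain_dataset) and premise 1, O(retain_dataset → ¬notify_summons), we obtain O(¬notify_summons).
Premise 6 is O(lower_boom → notify_summons); contrapositively O(¬notify_summons → ¬lower_boom). Since O(¬notify_summons) holds, K gives O(¬lower_boom).
Premises 3, 8, 10 do not contribute to this derivation.
So O(¬lower_boom) follows.

Yes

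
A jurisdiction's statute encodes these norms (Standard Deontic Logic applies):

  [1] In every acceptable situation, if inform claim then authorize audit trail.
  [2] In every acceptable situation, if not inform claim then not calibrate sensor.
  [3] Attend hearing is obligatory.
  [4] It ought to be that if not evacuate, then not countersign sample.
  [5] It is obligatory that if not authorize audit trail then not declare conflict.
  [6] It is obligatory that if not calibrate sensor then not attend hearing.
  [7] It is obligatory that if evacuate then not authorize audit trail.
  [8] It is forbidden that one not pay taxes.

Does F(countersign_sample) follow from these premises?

Yes

Premise 3 states O(attend_hearing) outright.
The contrapositive of premise 6 (O(¬calibrate_sensor → ¬attend_hearing)) is O(attend_hearing → calibrate_sensor), and O(attend_hearing) is already established, so O(calibrate_sensor).
Premise 2, O(¬inform_claim → ¬calibrate_sensor), contraposes to O(calibrate_sensor → inform_claim); with O(calibrate_sensor) we get O(inform_claim).
Premise 1 is O(inform_claim → authorize_audit_trail); since O(inform_claim), deontic closure gives O(authorize_audit_trail).
The contrapositive of premise 7 (O(evacuate → ¬authorize_audit_trail)) is O(authorize_audit_trail → ¬evacuate), and O(authorize_audit_trail) is already established, so O(¬evacuate).
With premise 4, O(¬evacuate → ¬countersign_sample), the K-axiom yields O(¬countersign_sample).
Premises 5, 8 do not contribute to this derivation.
So O(¬countersign_sample) holds, i.e. F(countersign_sample). The claim follows.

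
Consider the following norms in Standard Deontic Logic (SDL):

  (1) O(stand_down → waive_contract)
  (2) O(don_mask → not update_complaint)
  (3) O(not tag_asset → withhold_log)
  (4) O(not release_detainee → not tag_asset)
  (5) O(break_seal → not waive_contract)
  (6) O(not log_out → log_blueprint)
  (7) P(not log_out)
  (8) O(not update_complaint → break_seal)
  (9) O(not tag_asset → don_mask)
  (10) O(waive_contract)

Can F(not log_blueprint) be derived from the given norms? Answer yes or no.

No

Premise 6 is O(not log_out → log_blueprint), but O(not log_out) is not derivable from the premises (the permission P(not log_out) asserts only not O(log_out), not O(not log_out)), so it does not yield O(log_blueprint).
No other premise forces O(log_blueprint). An ideal world satisfying every premise can still have not log_blueprint true, so F(not log_blueprint) is not derivable.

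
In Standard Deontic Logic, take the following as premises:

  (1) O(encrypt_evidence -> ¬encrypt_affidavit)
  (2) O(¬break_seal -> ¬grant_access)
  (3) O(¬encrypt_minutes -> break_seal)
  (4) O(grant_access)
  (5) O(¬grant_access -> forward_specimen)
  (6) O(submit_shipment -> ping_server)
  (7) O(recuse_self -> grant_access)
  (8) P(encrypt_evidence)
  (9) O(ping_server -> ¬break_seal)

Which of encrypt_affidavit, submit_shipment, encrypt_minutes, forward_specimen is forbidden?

submit_shipment

From premise 4 we have O(grant_access).
Premise 2 is O(¬break_seal -> ¬grant_access); contrapositively O(grant_access -> break_seal). Since O(grant_access) holds, K gives O(break_seal).
Premise 9, O(ping_server -> ¬break_seal), contraposes to O(break_seal -> ¬ping_server); with O(break_seal) we get O(¬ping_server).
The contrapositive of premise 6 (O(submit_shipment -> ping_server)) is O(¬ping_server -> ¬submit_shipment), and O(¬ping_server) is already established, so O(¬submit_shipment).
So O(¬submit_shipment) holds, i.e. submit_shipment is forbidden. None of the other listed options is forbidden under the premises.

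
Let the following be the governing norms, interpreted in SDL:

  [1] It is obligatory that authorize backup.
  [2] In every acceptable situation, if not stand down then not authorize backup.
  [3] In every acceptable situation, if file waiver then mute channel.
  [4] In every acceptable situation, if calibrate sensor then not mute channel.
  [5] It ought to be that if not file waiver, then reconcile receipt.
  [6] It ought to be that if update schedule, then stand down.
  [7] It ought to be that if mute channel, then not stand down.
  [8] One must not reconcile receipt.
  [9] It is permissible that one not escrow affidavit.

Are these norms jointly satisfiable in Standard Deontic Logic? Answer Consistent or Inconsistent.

Inconsistent

Premise 1 states O(authorize_backup) outright.
Premise 2 is O(¬stand_down → ¬authorize_backup); contrapositively O(authorize_backup → stand_down). Since O(authorize_backup) holds, K gives O(stand_down).
The contrapositive of premise 7 (O(mute_channel → ¬stand_down)) is O(stand_down → ¬mute_channel), and O(stand_down) is already established, so O(¬mute_channel).
Premise 3, O(file_waiver → mute_channel), contraposes to O(¬mute_channel → ¬file_waiver); with O(¬mute_channel) we get O(¬file_waiver).
Premise 5 is O(¬file_waiver → reconcile_receipt); since O(¬file_waiver), deontic closure gives O(reconcile_receipt).
But premise 8, F(reconcile_receipt), means O(¬reconcile_receipt).
We now have both O(reconcile_receipt) and O(¬reconcile_receipt) — reconcile_receipt is simultaneously obligatory and forbidden, violating the D-axiom.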